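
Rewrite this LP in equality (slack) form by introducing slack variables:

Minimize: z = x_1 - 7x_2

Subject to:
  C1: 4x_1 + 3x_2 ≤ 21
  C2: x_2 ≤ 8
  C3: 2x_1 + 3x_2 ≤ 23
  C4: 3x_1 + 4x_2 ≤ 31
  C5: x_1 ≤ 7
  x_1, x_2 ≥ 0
min z = x_1 - 7x_2

s.t.
  4x_1 + 3x_2 + s1 = 21
  x_2 + s2 = 8
  2x_1 + 3x_2 + s3 = 23
  3x_1 + 4x_2 + s4 = 31
  x_1 + s5 = 7
  x_1, x_2, s1, s2, s3, s4, s5 ≥ 0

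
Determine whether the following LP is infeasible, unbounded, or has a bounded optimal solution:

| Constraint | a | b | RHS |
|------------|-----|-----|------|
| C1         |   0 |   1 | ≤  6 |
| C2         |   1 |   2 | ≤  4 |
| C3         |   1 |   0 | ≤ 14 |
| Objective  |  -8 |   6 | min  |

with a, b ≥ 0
The point (4, 0) satisfies every constraint, so the LP is feasible; the constraints give a ≤ 14 and b ≤ 6, which with a, b ≥ 0 keep the feasible region inside a bounded box. A feasible, bounded LP attains a finite optimum at a vertex.

Feasible with finite optimum z* = -32 at (4, 0).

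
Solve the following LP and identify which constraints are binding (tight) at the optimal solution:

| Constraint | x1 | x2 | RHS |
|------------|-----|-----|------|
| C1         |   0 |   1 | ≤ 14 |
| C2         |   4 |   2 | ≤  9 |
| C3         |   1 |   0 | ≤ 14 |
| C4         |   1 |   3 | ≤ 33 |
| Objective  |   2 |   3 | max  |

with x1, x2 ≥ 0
Optimal: x1 = 0, x2 = 4.5
Slack at optimum:
  C1: slack = 9.5
  C2: slack = 0 (binding)
  C3: slack = 14
  C4: slack = 19.5
  x1 ≥ 0: x1 = 0 (binding)
  x2 ≥ 0: x2 = 4.5
Binding constraints: C2, x1 ≥ 0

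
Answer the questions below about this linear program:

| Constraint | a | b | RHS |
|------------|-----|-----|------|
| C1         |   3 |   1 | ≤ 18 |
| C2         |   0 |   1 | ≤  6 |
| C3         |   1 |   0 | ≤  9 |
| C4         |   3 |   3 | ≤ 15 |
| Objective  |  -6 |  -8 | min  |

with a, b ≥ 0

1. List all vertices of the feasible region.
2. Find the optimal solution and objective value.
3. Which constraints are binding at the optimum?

1. (0, 0), (5, 0), (0, 5)
2. a = 0, b = 5, z = -40
3. C4, a ≥ 0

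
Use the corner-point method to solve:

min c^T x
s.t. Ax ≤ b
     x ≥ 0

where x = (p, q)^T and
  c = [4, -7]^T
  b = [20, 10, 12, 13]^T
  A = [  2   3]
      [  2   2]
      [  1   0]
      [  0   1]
p = 0, q = 5, z = -35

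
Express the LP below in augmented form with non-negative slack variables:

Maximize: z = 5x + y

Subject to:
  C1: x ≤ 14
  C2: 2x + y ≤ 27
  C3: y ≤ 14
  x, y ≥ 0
max z = 5x + y

s.t.
  x + s1 = 14
  2x + y + s2 = 27
  y + s3 = 14
  x, y, s1, s2, s3 ≥ 0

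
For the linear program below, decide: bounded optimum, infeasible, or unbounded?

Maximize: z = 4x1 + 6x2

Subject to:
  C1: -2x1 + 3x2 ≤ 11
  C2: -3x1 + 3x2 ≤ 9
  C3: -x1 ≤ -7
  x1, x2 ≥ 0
Feasible point: (7, 0) satisfies every constraint, so the LP is feasible.
Direction d = (1, 0): for each constraint row a, a·d ≤ 0 —
  (-2)(1) + (3)(0) = -2 ≤ 0
  (-3)(1) + (3)(0) = -3 ≤ 0
  (-1)(1) + (0)(0) = -1 ≤ 0
and d ≥ 0, so (7, 0) + t·d stays feasible for every t ≥ 0. Along this ray z = 4x1 + 6x2 changes by 4 per unit t, so z → +∞.

Unbounded: there is a feasible ray along which z → +∞.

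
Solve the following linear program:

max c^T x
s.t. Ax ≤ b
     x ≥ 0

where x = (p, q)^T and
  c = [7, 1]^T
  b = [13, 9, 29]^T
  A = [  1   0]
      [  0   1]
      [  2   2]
p = 13, q = 1.5, z = 92.5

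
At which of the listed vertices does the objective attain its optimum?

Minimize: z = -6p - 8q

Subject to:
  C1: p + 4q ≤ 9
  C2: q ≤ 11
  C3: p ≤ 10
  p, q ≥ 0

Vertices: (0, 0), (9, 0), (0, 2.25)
Evaluating z = -6p - 8q at each vertex:
  (0, 0): z = 0
  (9, 0): z = -54
  (0, 2.25): z = -18

The smallest value is z = -54, attained at (9, 0).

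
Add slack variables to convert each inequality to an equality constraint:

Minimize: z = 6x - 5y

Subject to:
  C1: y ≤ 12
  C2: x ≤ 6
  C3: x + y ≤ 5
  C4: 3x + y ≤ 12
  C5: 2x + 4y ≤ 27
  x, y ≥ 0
min z = 6x - 5y

s.t.
  y + s1 = 12
  x + s2 = 6
  x + y + s3 = 5
  3x + y + s4 = 12
  2x + 4y + s5 = 27
  x, y, s1, s2, s3, s4, s5 ≥ 0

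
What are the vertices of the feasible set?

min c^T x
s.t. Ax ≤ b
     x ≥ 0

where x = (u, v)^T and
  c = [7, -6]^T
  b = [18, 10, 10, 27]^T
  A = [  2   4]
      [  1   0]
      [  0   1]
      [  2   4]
Each vertex is the intersection of two constraint boundaries that also satisfies all remaining constraints:
  u = 0 and v = 0 → (0, 0)
  2u + 4v = 18 and v = 0 → (9, 0)
  2u + 4v = 18 and u = 0 → (0, 4.5)

Vertices: (0, 0), (9, 0), (0, 4.5)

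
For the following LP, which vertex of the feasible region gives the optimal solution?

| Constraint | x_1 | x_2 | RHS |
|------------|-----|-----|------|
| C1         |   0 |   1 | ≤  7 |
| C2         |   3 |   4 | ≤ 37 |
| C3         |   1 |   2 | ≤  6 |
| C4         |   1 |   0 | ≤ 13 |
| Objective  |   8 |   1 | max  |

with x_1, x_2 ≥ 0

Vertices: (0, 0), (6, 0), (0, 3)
Evaluating z = 8x_1 + x_2 at each vertex:
  (0, 0): z = 0
  (6, 0): z = 48
  (0, 3): z = 3

The largest value is z = 48, attained at (6, 0).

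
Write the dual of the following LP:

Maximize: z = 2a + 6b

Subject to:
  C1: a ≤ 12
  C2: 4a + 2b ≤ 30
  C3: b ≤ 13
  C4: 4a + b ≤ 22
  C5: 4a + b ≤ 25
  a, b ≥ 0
Minimize: z = 12y1 + 30y2 + 13y3 + 22y4 + 25y5

Subject to:
  C1: -y1 - 4y2 - 4y4 - 4y5 ≤ -2
  C2: -2y2 - y3 - y4 - y5 ≤ -6
  y1, y2, y3, y4, y5 ≥ 0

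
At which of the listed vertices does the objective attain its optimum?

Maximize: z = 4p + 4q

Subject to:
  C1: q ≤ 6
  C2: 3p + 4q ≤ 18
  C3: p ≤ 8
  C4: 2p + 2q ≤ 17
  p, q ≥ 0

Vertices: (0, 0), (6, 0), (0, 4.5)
(6, 0) with z = 24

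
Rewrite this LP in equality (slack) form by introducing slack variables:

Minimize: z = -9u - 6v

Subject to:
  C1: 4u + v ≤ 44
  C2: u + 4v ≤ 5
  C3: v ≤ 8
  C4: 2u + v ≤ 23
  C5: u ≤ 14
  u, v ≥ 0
min z = -9u - 6v

s.t.
  4u + v + s1 = 44
  u + 4v + s2 = 5
  v + s3 = 8
  2u + v + s4 = 23
  u + s5 = 14
  u, v, s1, s2, s3, s4, s5 ≥ 0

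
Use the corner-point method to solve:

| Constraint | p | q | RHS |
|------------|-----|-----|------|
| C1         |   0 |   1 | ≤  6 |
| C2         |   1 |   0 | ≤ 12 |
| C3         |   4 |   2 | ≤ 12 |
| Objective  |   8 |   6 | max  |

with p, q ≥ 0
p = 0, q = 6, z = 36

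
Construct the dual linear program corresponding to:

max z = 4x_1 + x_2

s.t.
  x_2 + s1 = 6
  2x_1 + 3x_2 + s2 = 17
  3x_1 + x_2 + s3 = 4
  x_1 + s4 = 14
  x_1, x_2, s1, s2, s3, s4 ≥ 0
Minimize: z = 6y1 + 17y2 + 4y3 + 14y4

Subject to:
  C1: -2y2 - 3y3 - y4 ≤ -4
  C2: -y1 - 3y2 - y3 ≤ -1
  y1, y2, y3, y4 ≥ 0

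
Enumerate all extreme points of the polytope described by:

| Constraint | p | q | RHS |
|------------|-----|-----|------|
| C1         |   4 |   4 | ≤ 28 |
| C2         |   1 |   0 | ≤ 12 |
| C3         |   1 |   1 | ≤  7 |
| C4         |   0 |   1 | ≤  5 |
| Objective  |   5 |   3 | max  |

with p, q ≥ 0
Each vertex is the intersection of two constraint boundaries that also satisfies all remaining constraints:
  p = 0 and q = 0 → (0, 0)
  4p + 4q = 28 and q = 0 → (7, 0)
  4p + 4q = 28 and q = 5 → (2, 5)
  q = 5 and p = 0 → (0, 5)

Vertices: (0, 0), (7, 0), (2, 5), (0, 5)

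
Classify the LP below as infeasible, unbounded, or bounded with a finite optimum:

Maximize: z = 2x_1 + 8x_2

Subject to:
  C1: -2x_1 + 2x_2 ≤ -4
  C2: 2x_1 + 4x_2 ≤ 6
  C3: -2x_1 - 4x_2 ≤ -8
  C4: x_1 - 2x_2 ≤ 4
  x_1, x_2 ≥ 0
C2 requires 2x_1 + 4x_2 ≤ 6, while C3 (-2x_1 - 4x_2 ≤ -8) is equivalent to 2x_1 + 4x_2 ≥ 8. Together they would need 8 ≤ 2x_1 + 4x_2 ≤ 6, which is impossible since 8 > 6. No point satisfies all constraints.

Infeasible: no point satisfies all constraints simultaneously.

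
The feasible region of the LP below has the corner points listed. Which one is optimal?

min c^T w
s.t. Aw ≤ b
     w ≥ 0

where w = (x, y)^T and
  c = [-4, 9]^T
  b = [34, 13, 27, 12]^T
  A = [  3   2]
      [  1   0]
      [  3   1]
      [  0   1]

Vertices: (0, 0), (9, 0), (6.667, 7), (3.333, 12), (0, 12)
Evaluating z = -4x + 9y at each vertex:
  (0, 0): z = 0
  (9, 0): z = -36
  (6.667, 7): z = 36.33
  (3.333, 12): z = 94.67
  (0, 12): z = 108

The smallest value is z = -36, attained at (9, 0).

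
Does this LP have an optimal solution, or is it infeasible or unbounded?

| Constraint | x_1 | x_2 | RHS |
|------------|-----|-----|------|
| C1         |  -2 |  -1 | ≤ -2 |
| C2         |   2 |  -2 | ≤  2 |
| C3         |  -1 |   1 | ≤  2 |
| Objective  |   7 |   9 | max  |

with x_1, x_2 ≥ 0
Feasible point: (1, 0) satisfies every constraint, so the LP is feasible.
Direction d = (1, 1): for each constraint row a, a·d ≤ 0 —
  (-2)(1) + (-1)(1) = -3 ≤ 0
  (2)(1) + (-2)(1) = 0 ≤ 0
  (-1)(1) + (1)(1) = 0 ≤ 0
and d ≥ 0, so (1, 0) + t·d stays feasible for every t ≥ 0. Along this ray z = 7x_1 + 9x_2 changes by 16 per unit t, so z → +∞.

The LP is unbounded; z can be made arbitrarily large.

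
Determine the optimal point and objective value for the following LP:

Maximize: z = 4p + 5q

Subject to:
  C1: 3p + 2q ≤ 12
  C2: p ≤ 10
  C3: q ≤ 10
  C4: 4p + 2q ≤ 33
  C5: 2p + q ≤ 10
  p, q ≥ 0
Each vertex is the intersection of two constraint boundaries that also satisfies all remaining constraints:
  p = 0 and q = 0 → (0, 0)
  3p + 2q = 12 and q = 0 → (4, 0)
  3p + 2q = 12 and p = 0 → (0, 6)

Evaluating z = 4p + 5q at each vertex:
  (0, 0): z = 0
  (4, 0): z = 16
  (0, 6): z = 30

The maximum is at (0, 6) with z = 30.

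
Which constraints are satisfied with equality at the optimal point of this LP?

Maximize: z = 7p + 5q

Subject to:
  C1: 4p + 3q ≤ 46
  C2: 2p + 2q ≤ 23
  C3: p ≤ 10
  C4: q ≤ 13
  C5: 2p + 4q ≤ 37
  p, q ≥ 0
Optimal: p = 10, q = 1.5
Slack at optimum:
  C1: slack = 1.5
  C2: slack = 0 (binding)
  C3: slack = 0 (binding)
  C4: slack = 11.5
  C5: slack = 11
  p ≥ 0: p = 10
  q ≥ 0: q = 1.5
Binding constraints: C2, C3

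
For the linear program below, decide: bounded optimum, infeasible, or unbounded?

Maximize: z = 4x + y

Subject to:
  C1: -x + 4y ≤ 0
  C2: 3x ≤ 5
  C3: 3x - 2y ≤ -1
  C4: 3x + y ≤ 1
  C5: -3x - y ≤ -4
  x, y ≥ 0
C4 requires 3x + y ≤ 1, while C5 (-3x - y ≤ -4) is equivalent to 3x + y ≥ 4. Together they would need 4 ≤ 3x + y ≤ 1, which is impossible since 4 > 1. No point satisfies all constraints.

Infeasible — the constraint set is empty.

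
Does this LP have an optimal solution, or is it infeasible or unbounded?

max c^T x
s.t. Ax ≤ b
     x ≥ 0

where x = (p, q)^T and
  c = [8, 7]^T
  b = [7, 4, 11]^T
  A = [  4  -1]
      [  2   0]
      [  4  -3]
Feasible point: (0, 0) satisfies every constraint, so the LP is feasible.
Direction d = (0, 1): for each constraint row a, a·d ≤ 0 —
  (4)(0) + (-1)(1) = -1 ≤ 0
  (2)(0) + (0)(1) = 0 ≤ 0
  (4)(0) + (-3)(1) = -3 ≤ 0
and d ≥ 0, so (0, 0) + t·d stays feasible for every t ≥ 0. Along this ray z = 8p + 7q changes by 7 per unit t, so z → +∞.

Unbounded — the objective can increase without bound over the feasible region.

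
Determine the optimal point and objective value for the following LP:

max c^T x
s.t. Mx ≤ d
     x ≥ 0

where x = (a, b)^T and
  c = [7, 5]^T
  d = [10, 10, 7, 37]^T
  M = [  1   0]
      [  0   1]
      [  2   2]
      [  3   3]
Each vertex is the intersection of two constraint boundaries that also satisfies all remaining constraints:
  a = 0 and b = 0 → (0, 0)
  2a + 2b = 7 and b = 0 → (3.5, 0)
  2a + 2b = 7 and a = 0 → (0, 3.5)

Evaluating z = 7a + 5b at each vertex:
  (0, 0): z = 0
  (3.5, 0): z = 24.5
  (0, 3.5): z = 17.5

The maximum is at (3.5, 0) with z = 24.5.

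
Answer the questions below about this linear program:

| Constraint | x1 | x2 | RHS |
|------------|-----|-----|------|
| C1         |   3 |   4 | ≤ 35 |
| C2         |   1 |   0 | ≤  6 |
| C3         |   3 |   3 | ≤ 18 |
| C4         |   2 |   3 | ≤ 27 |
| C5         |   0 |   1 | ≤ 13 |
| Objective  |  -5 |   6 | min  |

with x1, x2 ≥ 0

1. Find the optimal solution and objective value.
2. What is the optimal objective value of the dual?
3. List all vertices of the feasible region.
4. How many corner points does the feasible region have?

1. x1 = 6, x2 = 0, z = -30
2. -30 (by strong duality, equal to the primal optimum)
3. (0, 0), (6, 0), (0, 6)
4. 3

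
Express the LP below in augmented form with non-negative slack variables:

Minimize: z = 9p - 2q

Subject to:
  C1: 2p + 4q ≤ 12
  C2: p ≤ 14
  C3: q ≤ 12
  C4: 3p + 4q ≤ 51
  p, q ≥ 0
min z = 9p - 2q

s.t.
  2p + 4q + s1 = 12
  p + s2 = 14
  q + s3 = 12
  3p + 4q + s4 = 51
  p, q, s1, s2, s3, s4 ≥ 0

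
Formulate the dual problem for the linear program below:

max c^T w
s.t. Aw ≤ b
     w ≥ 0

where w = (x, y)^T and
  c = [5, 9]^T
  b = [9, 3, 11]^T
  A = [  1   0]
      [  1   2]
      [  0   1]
Minimize: z = 9y1 + 3y2 + 11y3

Subject to:
  C1: -y1 - y2 ≤ -5
  C2: -2y2 - y3 ≤ -9
  y1, y2, y3 ≥ 0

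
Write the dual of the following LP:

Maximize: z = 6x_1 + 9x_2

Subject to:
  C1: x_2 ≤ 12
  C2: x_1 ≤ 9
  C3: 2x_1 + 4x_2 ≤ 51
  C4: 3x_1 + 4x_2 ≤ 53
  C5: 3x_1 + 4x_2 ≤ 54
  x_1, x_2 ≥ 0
Minimize: z = 12y1 + 9y2 + 51y3 + 53y4 + 54y5

Subject to:
  C1: -y2 - 2y3 - 3y4 - 3y5 ≤ -6
  C2: -y1 - 4y3 - 4y4 - 4y5 ≤ -9
  y1, y2, y3, y4, y5 ≥ 0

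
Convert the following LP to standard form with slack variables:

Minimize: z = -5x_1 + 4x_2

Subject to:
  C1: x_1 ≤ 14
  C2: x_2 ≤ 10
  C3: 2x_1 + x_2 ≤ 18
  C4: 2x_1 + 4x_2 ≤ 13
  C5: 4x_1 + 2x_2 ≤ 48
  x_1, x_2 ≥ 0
min z = -5x_1 + 4x_2

s.t.
  x_1 + s1 = 14
  x_2 + s2 = 10
  2x_1 + x_2 + s3 = 18
  2x_1 + 4x_2 + s4 = 13
  4x_1 + 2x_2 + s5 = 48
  x_1, x_2, s1, s2, s3, s4, s5 ≥ 0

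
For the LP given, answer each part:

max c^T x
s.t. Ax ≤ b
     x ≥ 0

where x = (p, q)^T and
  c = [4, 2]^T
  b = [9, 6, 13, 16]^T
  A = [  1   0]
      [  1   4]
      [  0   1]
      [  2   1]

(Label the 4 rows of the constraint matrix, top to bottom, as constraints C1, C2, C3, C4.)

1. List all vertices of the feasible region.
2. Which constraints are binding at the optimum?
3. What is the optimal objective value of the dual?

1. (0, 0), (6, 0), (0, 1.5)
2. C2, q ≥ 0
3. 24 (by strong duality, equal to the primal optimum)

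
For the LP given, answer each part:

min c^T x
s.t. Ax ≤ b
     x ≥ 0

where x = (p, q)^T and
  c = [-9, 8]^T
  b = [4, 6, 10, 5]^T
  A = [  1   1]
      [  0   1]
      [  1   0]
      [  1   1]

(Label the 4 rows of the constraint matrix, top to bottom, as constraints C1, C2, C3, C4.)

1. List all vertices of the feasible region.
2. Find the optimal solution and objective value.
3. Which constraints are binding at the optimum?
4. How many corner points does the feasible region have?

1. (0, 0), (4, 0), (0, 4)
2. p = 4, q = 0, z = -36
3. C1, q ≥ 0
4. 3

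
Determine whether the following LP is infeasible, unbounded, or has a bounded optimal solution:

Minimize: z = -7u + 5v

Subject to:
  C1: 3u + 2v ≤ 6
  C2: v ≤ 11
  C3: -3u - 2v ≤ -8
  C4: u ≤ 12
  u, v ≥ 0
C1 requires 3u + 2v ≤ 6, while C3 (-3u - 2v ≤ -8) is equivalent to 3u + 2v ≥ 8. Together they would need 8 ≤ 3u + 2v ≤ 6, which is impossible since 8 > 6. No point satisfies all constraints.

Infeasible: no point satisfies all constraints simultaneously.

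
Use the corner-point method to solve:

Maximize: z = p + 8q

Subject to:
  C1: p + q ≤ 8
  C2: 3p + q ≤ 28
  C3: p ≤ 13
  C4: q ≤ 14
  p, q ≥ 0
Each vertex is the intersection of two constraint boundaries that also satisfies all remaining constraints:
  p = 0 and q = 0 → (0, 0)
  p + q = 8 and q = 0 → (8, 0)
  p + q = 8 and p = 0 → (0, 8)

Evaluating z = p + 8q at each vertex:
  (0, 0): z = 0
  (8, 0): z = 8
  (0, 8): z = 64

The maximum is at (0, 8) with z = 64.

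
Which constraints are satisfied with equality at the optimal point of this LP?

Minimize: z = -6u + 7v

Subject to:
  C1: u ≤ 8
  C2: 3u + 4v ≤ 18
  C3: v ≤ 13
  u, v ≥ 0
Optimal: u = 6, v = 0
Slack at optimum:
  C1: slack = 2
  C2: slack = 0 (binding)
  C3: slack = 13
  u ≥ 0: u = 6
  v ≥ 0: v = 0 (binding)
Binding constraints: C2, v ≥ 0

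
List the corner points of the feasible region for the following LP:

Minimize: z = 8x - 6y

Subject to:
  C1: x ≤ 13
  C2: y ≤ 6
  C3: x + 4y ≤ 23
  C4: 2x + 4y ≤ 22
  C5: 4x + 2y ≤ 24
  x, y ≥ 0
Each vertex is the intersection of two constraint boundaries that also satisfies all remaining constraints:
  x = 0 and y = 0 → (0, 0)
  4x + 2y = 24 and y = 0 → (6, 0)
  2x + 4y = 22 and 4x + 2y = 24 → (4.333, 3.333)
  2x + 4y = 22 and x = 0 → (0, 5.5)

Vertices: (0, 0), (6, 0), (4.333, 3.333), (0, 5.5)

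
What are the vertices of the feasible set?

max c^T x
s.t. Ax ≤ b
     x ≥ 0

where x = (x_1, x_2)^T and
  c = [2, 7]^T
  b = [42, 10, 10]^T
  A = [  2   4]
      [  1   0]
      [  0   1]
Each vertex is the intersection of two constraint boundaries that also satisfies all remaining constraints:
  x_1 = 0 and x_2 = 0 → (0, 0)
  x_1 = 10 and x_2 = 0 → (10, 0)
  2x_1 + 4x_2 = 42 and x_1 = 10 → (10, 5.5)
  2x_1 + 4x_2 = 42 and x_2 = 10 → (1, 10)
  x_2 = 10 and x_1 = 0 → (0, 10)

Vertices: (0, 0), (10, 0), (10, 5.5), (1, 10), (0, 10)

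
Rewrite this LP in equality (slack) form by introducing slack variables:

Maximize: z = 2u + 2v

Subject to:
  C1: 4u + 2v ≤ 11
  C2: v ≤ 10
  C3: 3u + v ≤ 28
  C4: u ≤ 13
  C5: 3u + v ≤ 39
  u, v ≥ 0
max z = 2u + 2v

s.t.
  4u + 2v + s1 = 11
  v + s2 = 10
  3u + v + s3 = 28
  u + s4 = 13
  3u + v + s5 = 39
  u, v, s1, s2, s3, s4, s5 ≥ 0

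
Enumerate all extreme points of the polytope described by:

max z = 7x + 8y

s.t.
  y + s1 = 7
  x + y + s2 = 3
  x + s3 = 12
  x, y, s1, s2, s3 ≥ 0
Each vertex is the intersection of two constraint boundaries that also satisfies all remaining constraints:
  x = 0 and y = 0 → (0, 0)
  x + y = 3 and y = 0 → (3, 0)
  x + y = 3 and x = 0 → (0, 3)

Vertices: (0, 0), (3, 0), (0, 3)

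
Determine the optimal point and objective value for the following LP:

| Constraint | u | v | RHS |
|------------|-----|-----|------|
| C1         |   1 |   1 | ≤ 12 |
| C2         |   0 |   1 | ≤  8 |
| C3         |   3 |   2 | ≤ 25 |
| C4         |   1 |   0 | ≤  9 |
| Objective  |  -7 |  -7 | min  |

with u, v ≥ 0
Each vertex is the intersection of two constraint boundaries that also satisfies all remaining constraints:
  u = 0 and v = 0 → (0, 0)
  3u + 2v = 25 and v = 0 → (8.333, 0)
  v = 8 and 3u + 2v = 25 → (3, 8)
  v = 8 and u = 0 → (0, 8)

Evaluating z = -7u - 7v at each vertex:
  (0, 0): z = 0
  (8.333, 0): z = -58.33
  (3, 8): z = -77
  (0, 8): z = -56

The minimum is at (3, 8) with z = -77.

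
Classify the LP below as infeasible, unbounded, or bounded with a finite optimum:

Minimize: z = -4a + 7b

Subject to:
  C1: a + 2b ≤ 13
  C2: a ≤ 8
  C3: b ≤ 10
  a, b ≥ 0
The point (8, 0) satisfies every constraint, so the LP is feasible; the constraints give a ≤ 8 and b ≤ 10, which with a, b ≥ 0 keep the feasible region inside a bounded box. A feasible, bounded LP attains a finite optimum at a vertex.

Evaluating z = -4a + 7b at each vertex:
  (0, 0): z = 0
  (8, 0): z = -32
  (8, 2.5): z = -14.5
  (0, 6.5): z = 45.5

Bounded optimum: z* = -32 at (8, 0).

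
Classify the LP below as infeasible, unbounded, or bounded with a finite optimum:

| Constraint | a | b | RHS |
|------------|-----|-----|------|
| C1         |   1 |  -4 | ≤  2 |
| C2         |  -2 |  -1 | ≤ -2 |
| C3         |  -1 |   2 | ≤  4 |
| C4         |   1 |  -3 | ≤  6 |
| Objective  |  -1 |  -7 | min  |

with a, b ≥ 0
Feasible point: (1, 0) satisfies every constraint, so the LP is feasible.
Direction d = (2, 1): for each constraint row a, a·d ≤ 0 —
  (1)(2) + (-4)(1) = -2 ≤ 0
  (-2)(2) + (-1)(1) = -5 ≤ 0
  (-1)(2) + (2)(1) = 0 ≤ 0
  (1)(2) + (-3)(1) = -1 ≤ 0
and d ≥ 0, so (1, 0) + t·d stays feasible for every t ≥ 0. Along this ray z = -a - 7b changes by -9 per unit t, so z → −∞.

The LP is unbounded; z can be made arbitrarily small.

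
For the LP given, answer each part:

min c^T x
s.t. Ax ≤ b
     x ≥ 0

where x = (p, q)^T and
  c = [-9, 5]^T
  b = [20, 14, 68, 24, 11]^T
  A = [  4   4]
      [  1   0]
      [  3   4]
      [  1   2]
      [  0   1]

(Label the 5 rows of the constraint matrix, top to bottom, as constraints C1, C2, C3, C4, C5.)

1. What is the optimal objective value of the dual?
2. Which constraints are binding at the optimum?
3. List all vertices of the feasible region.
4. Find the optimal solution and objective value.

1. -45 (by strong duality, equal to the primal optimum)
2. C1, q ≥ 0
3. (0, 0), (5, 0), (0, 5)
4. p = 5, q = 0, z = -45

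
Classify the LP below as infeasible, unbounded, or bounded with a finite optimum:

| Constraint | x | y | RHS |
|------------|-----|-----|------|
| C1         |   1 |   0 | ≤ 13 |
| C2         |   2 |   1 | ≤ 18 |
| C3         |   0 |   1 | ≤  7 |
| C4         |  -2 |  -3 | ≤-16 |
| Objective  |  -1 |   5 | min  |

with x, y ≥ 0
The point (9, 0) satisfies every constraint, so the LP is feasible; the constraints give x ≤ 13 and y ≤ 7, which with x, y ≥ 0 keep the feasible region inside a bounded box. A feasible, bounded LP attains a finite optimum at a vertex.

Evaluating z = -x + 5y at each vertex:
  (8, 0): z = -8
  (9, 0): z = -9
  (5.5, 7): z = 29.5
  (0, 7): z = 35
  (0, 5.333): z = 26.67

Bounded optimum: z* = -9 at (9, 0).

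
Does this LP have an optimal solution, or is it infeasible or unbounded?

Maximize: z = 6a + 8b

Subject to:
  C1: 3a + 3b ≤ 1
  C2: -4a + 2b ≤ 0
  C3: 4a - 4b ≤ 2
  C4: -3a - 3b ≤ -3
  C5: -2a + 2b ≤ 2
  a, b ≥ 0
C1 requires 3a + 3b ≤ 1, while C4 (-3a - 3b ≤ -3) is equivalent to 3a + 3b ≥ 3. Together they would need 3 ≤ 3a + 3b ≤ 1, which is impossible since 3 > 1. No point satisfies all constraints.

Infeasible: no point satisfies all constraints simultaneously.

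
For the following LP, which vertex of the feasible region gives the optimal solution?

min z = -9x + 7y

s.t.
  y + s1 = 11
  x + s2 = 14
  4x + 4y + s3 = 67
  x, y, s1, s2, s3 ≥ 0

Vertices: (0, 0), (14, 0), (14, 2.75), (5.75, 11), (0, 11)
(14, 0) with z = -126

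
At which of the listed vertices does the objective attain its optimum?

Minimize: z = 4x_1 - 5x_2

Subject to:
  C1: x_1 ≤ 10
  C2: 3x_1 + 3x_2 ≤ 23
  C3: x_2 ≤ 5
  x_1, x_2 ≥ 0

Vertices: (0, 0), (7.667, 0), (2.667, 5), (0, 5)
(0, 5) with z = -25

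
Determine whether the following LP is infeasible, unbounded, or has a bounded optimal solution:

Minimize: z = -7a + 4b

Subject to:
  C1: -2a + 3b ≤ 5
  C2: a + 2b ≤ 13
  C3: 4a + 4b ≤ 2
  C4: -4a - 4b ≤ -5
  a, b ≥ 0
C3 requires 4a + 4b ≤ 2, while C4 (-4a - 4b ≤ -5) is equivalent to 4a + 4b ≥ 5. Together they would need 5 ≤ 4a + 4b ≤ 2, which is impossible since 5 > 2. No point satisfies all constraints.

The feasible region is empty; the LP is infeasible.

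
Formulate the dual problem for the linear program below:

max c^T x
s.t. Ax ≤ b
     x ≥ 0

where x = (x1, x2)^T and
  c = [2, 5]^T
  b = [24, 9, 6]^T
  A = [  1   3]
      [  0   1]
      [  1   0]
Minimize: z = 24y1 + 9y2 + 6y3

Subject to:
  C1: -y1 - y3 ≤ -2
  C2: -3y1 - y2 ≤ -5
  y1, y2, y3 ≥ 0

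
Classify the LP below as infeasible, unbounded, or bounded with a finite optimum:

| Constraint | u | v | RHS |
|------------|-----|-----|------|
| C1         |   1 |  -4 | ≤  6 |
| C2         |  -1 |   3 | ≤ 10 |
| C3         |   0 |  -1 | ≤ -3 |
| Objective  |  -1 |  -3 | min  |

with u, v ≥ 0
Feasible point: (0, 3) satisfies every constraint, so the LP is feasible.
Direction d = (4, 1): for each constraint row a, a·d ≤ 0 —
  (1)(4) + (-4)(1) = 0 ≤ 0
  (-1)(4) + (3)(1) = -1 ≤ 0
  (0)(4) + (-1)(1) = -1 ≤ 0
and d ≥ 0, so (0, 3) + t·d stays feasible for every t ≥ 0. Along this ray z = -u - 3v changes by -7 per unit t, so z → −∞.

Unbounded: there is a feasible ray along which z → −∞.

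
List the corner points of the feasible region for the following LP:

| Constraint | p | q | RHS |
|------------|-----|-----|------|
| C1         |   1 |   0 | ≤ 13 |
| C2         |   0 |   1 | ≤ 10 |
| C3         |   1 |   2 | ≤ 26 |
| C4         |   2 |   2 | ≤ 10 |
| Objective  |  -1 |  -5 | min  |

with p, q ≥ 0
Each vertex is the intersection of two constraint boundaries that also satisfies all remaining constraints:
  p = 0 and q = 0 → (0, 0)
  2p + 2q = 10 and q = 0 → (5, 0)
  2p + 2q = 10 and p = 0 → (0, 5)

Vertices: (0, 0), (5, 0), (0, 5)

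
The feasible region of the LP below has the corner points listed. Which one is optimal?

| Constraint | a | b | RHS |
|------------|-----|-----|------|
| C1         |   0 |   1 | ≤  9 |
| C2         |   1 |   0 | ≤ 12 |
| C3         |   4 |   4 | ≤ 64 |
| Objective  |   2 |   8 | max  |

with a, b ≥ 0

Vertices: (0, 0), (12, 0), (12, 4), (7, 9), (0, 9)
Evaluating z = 2a + 8b at each vertex:
  (0, 0): z = 0
  (12, 0): z = 24
  (12, 4): z = 56
  (7, 9): z = 86
  (0, 9): z = 72

The largest value is z = 86, attained at (7, 9).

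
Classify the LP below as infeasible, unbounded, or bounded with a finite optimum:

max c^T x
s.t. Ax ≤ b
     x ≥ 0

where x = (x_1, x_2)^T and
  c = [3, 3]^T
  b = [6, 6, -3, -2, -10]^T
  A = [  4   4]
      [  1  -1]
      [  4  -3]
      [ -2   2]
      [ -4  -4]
One constraint requires 4x_1 + 4x_2 ≤ 6, while the constraint -4x_1 - 4x_2 ≤ -10 is equivalent to 4x_1 + 4x_2 ≥ 10. Together they would need 10 ≤ 4x_1 + 4x_2 ≤ 6, which is impossible since 10 > 6. No point satisfies all constraints.

Infeasible: no point satisfies all constraints simultaneously.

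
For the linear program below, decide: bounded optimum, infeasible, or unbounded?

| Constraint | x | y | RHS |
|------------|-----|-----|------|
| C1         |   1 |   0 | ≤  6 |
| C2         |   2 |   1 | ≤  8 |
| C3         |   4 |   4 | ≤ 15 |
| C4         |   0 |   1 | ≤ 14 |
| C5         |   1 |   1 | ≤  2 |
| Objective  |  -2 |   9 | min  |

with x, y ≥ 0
The point (2, 0) satisfies every constraint, so the LP is feasible; the constraints give x ≤ 6 and y ≤ 14, which with x, y ≥ 0 keep the feasible region inside a bounded box. A feasible, bounded LP attains a finite optimum at a vertex.

Evaluating z = -2x + 9y at each vertex:
  (0, 0): z = 0
  (2, 0): z = -4
  (0, 2): z = 18

Feasible with finite optimum z* = -4 at (2, 0).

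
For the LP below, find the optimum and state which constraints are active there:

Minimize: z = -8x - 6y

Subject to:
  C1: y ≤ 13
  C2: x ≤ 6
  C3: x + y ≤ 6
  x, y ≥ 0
Optimal: x = 6, y = 0
Binding: C2, C3, y ≥ 0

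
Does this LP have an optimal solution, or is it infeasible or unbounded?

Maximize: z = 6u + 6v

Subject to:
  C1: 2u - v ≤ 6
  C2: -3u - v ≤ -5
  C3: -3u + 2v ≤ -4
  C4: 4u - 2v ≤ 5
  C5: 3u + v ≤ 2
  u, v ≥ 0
C5 requires 3u + v ≤ 2, while C2 (-3u - v ≤ -5) is equivalent to 3u + v ≥ 5. Together they would need 5 ≤ 3u + v ≤ 2, which is impossible since 5 > 2. No point satisfies all constraints.

The feasible region is empty; the LP is infeasible.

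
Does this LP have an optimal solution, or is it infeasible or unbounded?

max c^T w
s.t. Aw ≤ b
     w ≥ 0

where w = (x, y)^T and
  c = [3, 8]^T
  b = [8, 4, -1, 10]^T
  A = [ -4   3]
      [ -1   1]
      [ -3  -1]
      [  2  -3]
Feasible point: (0, 1) satisfies every constraint, so the LP is feasible.
Direction d = (1, 1): for each constraint row a, a·d ≤ 0 —
  (-4)(1) + (3)(1) = -1 ≤ 0
  (-1)(1) + (1)(1) = 0 ≤ 0
  (-3)(1) + (-1)(1) = -4 ≤ 0
  (2)(1) + (-3)(1) = -1 ≤ 0
and d ≥ 0, so (0, 1) + t·d stays feasible for every t ≥ 0. Along this ray z = 3x + 8y changes by 11 per unit t, so z → +∞.

Unbounded — the objective can increase without bound over the feasible region.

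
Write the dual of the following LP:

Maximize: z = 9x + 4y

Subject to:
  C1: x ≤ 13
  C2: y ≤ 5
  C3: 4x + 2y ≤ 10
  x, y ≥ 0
Minimize: z = 13y1 + 5y2 + 10y3

Subject to:
  C1: -y1 - 4y3 ≤ -9
  C2: -y2 - 2y3 ≤ -4
  y1, y2, y3 ≥ 0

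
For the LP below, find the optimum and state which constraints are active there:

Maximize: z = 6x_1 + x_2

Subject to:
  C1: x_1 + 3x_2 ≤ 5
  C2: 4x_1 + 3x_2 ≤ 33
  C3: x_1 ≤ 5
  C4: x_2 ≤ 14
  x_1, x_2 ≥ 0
Optimal: x_1 = 5, x_2 = 0
Slack at optimum:
  C1: slack = 0 (binding)
  C2: slack = 13
  C3: slack = 0 (binding)
  C4: slack = 14
  x_1 ≥ 0: x_1 = 5
  x_2 ≥ 0: x_2 = 0 (binding)
Binding constraints: C1, C3, x_2 ≥ 0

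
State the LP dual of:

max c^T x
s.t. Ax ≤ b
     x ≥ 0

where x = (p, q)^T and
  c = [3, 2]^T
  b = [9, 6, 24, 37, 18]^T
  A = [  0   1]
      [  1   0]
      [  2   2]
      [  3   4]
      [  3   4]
Minimize: z = 9y1 + 6y2 + 24y3 + 37y4 + 18y5

Subject to:
  C1: -y2 - 2y3 - 3y4 - 3y5 ≤ -3
  C2: -y1 - 2y3 - 4y4 - 4y5 ≤ -2
  y1, y2, y3, y4, y5 ≥ 0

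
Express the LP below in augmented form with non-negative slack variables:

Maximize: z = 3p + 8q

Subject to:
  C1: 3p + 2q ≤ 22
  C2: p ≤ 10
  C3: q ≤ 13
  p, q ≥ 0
max z = 3p + 8q

s.t.
  3p + 2q + s1 = 22
  p + s2 = 10
  q + s3 = 13
  p, q, s1, s2, s3 ≥ 0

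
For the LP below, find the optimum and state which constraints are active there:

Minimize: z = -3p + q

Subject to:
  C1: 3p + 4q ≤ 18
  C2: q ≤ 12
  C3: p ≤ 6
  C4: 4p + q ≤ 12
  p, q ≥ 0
Optimal: p = 3, q = 0
Binding: C4, q ≥ 0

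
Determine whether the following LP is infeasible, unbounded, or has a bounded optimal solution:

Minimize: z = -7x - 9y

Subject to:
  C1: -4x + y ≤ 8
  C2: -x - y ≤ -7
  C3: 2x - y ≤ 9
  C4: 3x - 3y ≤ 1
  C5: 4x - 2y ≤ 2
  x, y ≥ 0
Feasible point: (0, 7) satisfies every constraint, so the LP is feasible.
Direction d = (1, 4): for each constraint row a, a·d ≤ 0 —
  (-4)(1) + (1)(4) = 0 ≤ 0
  (-1)(1) + (-1)(4) = -5 ≤ 0
  (2)(1) + (-1)(4) = -2 ≤ 0
  (3)(1) + (-3)(4) = -9 ≤ 0
  (4)(1) + (-2)(4) = -4 ≤ 0
and d ≥ 0, so (0, 7) + t·d stays feasible for every t ≥ 0. Along this ray z = -7x - 9y changes by -43 per unit t, so z → −∞.

The LP is unbounded; z can be made arbitrarily small.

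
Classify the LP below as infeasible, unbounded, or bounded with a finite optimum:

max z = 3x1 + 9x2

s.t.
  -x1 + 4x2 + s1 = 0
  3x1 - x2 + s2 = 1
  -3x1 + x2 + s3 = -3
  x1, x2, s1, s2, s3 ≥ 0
The row 3x1 - x2 + s2 = 1 with s2 ≥ 0 requires 3x1 - x2 ≤ 1, while the row -3x1 + x2 + s3 = -3 with s3 ≥ 0 is equivalent to 3x1 - x2 ≥ 3. Together they would need 3 ≤ 3x1 - x2 ≤ 1, which is impossible since 3 > 1. No point satisfies all constraints.

The feasible region is empty; the LP is infeasible.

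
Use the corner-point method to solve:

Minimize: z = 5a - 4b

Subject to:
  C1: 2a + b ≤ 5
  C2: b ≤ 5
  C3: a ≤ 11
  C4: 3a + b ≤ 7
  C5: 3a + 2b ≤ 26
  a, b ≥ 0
Each vertex is the intersection of two constraint boundaries that also satisfies all remaining constraints:
  a = 0 and b = 0 → (0, 0)
  3a + b = 7 and b = 0 → (2.333, 0)
  2a + b = 5 and 3a + b = 7 → (2, 1)
  2a + b = 5 and b = 5 → (0, 5)

Evaluating z = 5a - 4b at each vertex:
  (0, 0): z = 0
  (2.333, 0): z = 11.67
  (2, 1): z = 6
  (0, 5): z = -20

The minimum is at (0, 5) with z = -20.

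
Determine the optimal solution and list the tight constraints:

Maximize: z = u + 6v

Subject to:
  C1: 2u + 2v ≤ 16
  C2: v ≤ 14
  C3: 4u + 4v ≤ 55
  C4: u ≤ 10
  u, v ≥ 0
Optimal: u = 0, v = 8
Slack at optimum:
  C1: slack = 0 (binding)
  C2: slack = 6
  C3: slack = 23
  C4: slack = 10
  u ≥ 0: u = 0 (binding)
  v ≥ 0: v = 8
Binding constraints: C1, u ≥ 0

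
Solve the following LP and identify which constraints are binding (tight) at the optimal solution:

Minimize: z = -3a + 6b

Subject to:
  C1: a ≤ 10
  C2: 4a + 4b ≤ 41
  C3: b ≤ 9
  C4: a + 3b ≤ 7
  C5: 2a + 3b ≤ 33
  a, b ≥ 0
Optimal: a = 7, b = 0
Slack at optimum:
  C1: slack = 3
  C2: slack = 13
  C3: slack = 9
  C4: slack = 0 (binding)
  C5: slack = 19
  a ≥ 0: a = 7
  b ≥ 0: b = 0 (binding)
Binding constraints: C4, b ≥ 0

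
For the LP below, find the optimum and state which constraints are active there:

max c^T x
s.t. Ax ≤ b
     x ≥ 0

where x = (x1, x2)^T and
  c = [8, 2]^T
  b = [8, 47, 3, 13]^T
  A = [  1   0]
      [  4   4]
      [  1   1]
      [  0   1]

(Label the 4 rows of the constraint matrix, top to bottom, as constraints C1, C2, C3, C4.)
Optimal: x1 = 3, x2 = 0
Slack at optimum:
  C1: slack = 5
  C2: slack = 35
  C3: slack = 0 (binding)
  C4: slack = 13
  x1 ≥ 0: x1 = 3
  x2 ≥ 0: x2 = 0 (binding)
Binding constraints: C3, x2 ≥ 0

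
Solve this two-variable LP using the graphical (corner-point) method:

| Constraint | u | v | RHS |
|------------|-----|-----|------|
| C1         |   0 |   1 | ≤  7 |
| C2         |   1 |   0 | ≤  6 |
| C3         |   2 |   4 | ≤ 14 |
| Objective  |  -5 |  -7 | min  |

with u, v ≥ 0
Each vertex is the intersection of two constraint boundaries that also satisfies all remaining constraints:
  u = 0 and v = 0 → (0, 0)
  u = 6 and v = 0 → (6, 0)
  u = 6 and 2u + 4v = 14 → (6, 0.5)
  2u + 4v = 14 and u = 0 → (0, 3.5)

Evaluating z = -5u - 7v at each vertex:
  (0, 0): z = 0
  (6, 0): z = -30
  (6, 0.5): z = -33.5
  (0, 3.5): z = -24.5

The minimum is at (6, 0.5) with z = -33.5.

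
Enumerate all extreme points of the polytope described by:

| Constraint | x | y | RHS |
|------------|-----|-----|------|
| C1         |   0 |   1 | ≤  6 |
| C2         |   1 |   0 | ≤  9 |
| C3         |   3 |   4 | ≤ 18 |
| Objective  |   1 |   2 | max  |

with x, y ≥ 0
Each vertex is the intersection of two constraint boundaries that also satisfies all remaining constraints:
  x = 0 and y = 0 → (0, 0)
  3x + 4y = 18 and y = 0 → (6, 0)
  3x + 4y = 18 and x = 0 → (0, 4.5)

Vertices: (0, 0), (6, 0), (0, 4.5)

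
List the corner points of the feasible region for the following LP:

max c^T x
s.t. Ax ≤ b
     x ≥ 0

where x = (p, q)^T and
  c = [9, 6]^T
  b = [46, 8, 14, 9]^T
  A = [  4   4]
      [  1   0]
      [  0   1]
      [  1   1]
Each vertex is the intersection of two constraint boundaries that also satisfies all remaining constraints:
  p = 0 and q = 0 → (0, 0)
  p = 8 and q = 0 → (8, 0)
  p = 8 and p + q = 9 → (8, 1)
  p + q = 9 and p = 0 → (0, 9)

Vertices: (0, 0), (8, 0), (8, 1), (0, 9)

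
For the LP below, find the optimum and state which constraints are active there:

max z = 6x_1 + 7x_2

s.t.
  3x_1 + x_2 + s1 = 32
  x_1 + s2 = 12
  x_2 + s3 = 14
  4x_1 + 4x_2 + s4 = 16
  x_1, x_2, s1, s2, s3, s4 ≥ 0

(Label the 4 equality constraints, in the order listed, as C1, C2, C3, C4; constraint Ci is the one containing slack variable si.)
Optimal: x_1 = 0, x_2 = 4
Slack at optimum:
  C1: slack = 28
  C2: slack = 12
  C3: slack = 10
  C4: slack = 0 (binding)
  x_1 ≥ 0: x_1 = 0 (binding)
  x_2 ≥ 0: x_2 = 4
Binding constraints: C4, x_1 ≥ 0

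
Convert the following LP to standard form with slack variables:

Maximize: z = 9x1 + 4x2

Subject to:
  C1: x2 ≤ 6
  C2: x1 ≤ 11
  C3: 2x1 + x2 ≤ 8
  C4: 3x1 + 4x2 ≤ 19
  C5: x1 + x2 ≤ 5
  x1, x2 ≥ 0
max z = 9x1 + 4x2

s.t.
  x2 + s1 = 6
  x1 + s2 = 11
  2x1 + x2 + s3 = 8
  3x1 + 4x2 + s4 = 19
  x1 + x2 + s5 = 5
  x1, x2, s1, s2, s3, s4, s5 ≥ 0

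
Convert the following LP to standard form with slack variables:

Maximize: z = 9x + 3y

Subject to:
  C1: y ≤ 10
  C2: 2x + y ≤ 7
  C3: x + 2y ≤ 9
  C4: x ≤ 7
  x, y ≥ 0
max z = 9x + 3y

s.t.
  y + s1 = 10
  2x + y + s2 = 7
  x + 2y + s3 = 9
  x + s4 = 7
  x, y, s1, s2, s3, s4 ≥ 0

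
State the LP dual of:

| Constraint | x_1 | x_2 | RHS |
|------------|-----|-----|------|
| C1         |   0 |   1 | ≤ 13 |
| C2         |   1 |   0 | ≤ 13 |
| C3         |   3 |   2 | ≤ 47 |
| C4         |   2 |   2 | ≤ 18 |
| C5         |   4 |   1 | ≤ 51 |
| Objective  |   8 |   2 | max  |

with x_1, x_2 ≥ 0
Minimize: z = 13y1 + 13y2 + 47y3 + 18y4 + 51y5

Subject to:
  C1: -y2 - 3y3 - 2y4 - 4y5 ≤ -8
  C2: -y1 - 2y3 - 2y4 - y5 ≤ -2
  y1, y2, y3, y4, y5 ≥ 0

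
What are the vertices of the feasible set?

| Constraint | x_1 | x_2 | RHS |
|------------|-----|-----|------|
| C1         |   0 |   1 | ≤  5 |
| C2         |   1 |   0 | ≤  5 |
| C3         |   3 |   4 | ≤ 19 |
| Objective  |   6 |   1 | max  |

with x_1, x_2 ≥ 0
Each vertex is the intersection of two constraint boundaries that also satisfies all remaining constraints:
  x_1 = 0 and x_2 = 0 → (0, 0)
  x_1 = 5 and x_2 = 0 → (5, 0)
  x_1 = 5 and 3x_1 + 4x_2 = 19 → (5, 1)
  3x_1 + 4x_2 = 19 and x_1 = 0 → (0, 4.75)

Vertices: (0, 0), (5, 0), (5, 1), (0, 4.75)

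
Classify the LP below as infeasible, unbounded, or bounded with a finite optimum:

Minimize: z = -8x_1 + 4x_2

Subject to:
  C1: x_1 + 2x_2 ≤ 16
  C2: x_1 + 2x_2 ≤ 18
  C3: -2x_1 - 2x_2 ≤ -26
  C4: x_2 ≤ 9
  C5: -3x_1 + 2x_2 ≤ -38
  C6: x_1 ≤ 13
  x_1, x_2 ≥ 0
The point (13, 0) satisfies every constraint, so the LP is feasible; the constraints give x_1 ≤ 13 and x_2 ≤ 9, which with x_1, x_2 ≥ 0 keep the feasible region inside a bounded box. A feasible, bounded LP attains a finite optimum at a vertex.

Feasible with finite optimum z* = -104 at (13, 0).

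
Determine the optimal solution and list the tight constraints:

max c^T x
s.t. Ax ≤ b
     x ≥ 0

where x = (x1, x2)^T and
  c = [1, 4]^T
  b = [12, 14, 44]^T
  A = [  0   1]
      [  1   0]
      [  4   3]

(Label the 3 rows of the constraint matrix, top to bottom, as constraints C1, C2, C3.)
Optimal: x1 = 2, x2 = 12
Slack at optimum:
  C1: slack = 0 (binding)
  C2: slack = 12
  C3: slack = 0 (binding)
  x1 ≥ 0: x1 = 2
  x2 ≥ 0: x2 = 12
Binding constraints: C1, C3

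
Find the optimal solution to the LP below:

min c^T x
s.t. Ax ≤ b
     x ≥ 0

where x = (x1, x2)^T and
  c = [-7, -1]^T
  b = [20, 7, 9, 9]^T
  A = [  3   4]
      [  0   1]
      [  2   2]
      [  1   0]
Each vertex is the intersection of two constraint boundaries that also satisfies all remaining constraints:
  x1 = 0 and x2 = 0 → (0, 0)
  2x1 + 2x2 = 9 and x2 = 0 → (4.5, 0)
  2x1 + 2x2 = 9 and x1 = 0 → (0, 4.5)

Evaluating z = -7x1 - x2 at each vertex:
  (0, 0): z = 0
  (4.5, 0): z = -31.5
  (0, 4.5): z = -4.5

The minimum is at (4.5, 0) with z = -31.5.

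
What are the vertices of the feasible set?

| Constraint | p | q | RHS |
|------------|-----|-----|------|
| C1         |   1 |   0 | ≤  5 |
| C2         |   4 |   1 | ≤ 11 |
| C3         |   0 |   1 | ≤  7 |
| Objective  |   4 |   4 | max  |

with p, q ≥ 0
Each vertex is the intersection of two constraint boundaries that also satisfies all remaining constraints:
  p = 0 and q = 0 → (0, 0)
  4p + q = 11 and q = 0 → (2.75, 0)
  4p + q = 11 and q = 7 → (1, 7)
  q = 7 and p = 0 → (0, 7)

Vertices: (0, 0), (2.75, 0), (1, 7), (0, 7)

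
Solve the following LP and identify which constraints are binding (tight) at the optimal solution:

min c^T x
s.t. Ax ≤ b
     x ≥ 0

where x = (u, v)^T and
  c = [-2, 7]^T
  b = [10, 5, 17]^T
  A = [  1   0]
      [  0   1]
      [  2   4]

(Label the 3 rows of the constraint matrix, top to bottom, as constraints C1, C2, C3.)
Optimal: u = 8.5, v = 0
Slack at optimum:
  C1: slack = 1.5
  C2: slack = 5
  C3: slack = 0 (binding)
  u ≥ 0: u = 8.5
  v ≥ 0: v = 0 (binding)
Binding constraints: C3, v ≥ 0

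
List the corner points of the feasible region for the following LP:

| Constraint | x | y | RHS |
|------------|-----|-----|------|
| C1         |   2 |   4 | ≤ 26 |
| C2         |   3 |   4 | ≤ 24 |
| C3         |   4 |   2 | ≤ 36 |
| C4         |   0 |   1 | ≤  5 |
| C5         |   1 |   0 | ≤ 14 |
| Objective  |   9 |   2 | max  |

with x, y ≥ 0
Each vertex is the intersection of two constraint boundaries that also satisfies all remaining constraints:
  x = 0 and y = 0 → (0, 0)
  3x + 4y = 24 and y = 0 → (8, 0)
  3x + 4y = 24 and y = 5 → (1.333, 5)
  y = 5 and x = 0 → (0, 5)

Vertices: (0, 0), (8, 0), (1.333, 5), (0, 5)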